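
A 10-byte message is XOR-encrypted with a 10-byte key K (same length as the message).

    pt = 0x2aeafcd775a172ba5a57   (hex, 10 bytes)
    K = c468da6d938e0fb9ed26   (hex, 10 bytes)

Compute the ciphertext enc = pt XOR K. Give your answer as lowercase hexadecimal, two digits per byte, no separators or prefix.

XOR is its own inverse, so applying the key byte-wise gives the result directly.
 42 ⊕ 196 = 238
234 ⊕ 104 = 130
252 ⊕ 218 =  38
215 ⊕ 109 = 186
117 ⊕ 147 = 230
161 ⊕ 142 =  47
114 ⊕  15 = 125
186 ⊕ 185 =   3
 90 ⊕ 237 = 183
 87 ⊕  38 = 113

ee8226bae62f7d03b771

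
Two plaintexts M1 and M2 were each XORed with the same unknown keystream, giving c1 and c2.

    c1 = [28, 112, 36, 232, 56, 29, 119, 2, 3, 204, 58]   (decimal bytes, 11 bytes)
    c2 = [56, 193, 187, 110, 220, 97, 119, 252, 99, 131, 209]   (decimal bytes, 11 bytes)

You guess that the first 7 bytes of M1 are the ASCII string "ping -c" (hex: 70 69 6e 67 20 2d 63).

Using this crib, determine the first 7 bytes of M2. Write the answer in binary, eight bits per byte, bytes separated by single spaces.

First, c1 ⊕ c2 = (M1 ⊕ K) ⊕ (M2 ⊕ K) = M1 ⊕ M2, so the key drops out. Then M2 = (M1 ⊕ M2) ⊕ M1 over the first 7 bytes.
byte 0: (1c ⊕ 38) ⊕ 70 = 24 ⊕ 70 = 54
byte 1: (70 ⊕ c1) ⊕ 69 = b1 ⊕ 69 = d8
byte 2: (24 ⊕ bb) ⊕ 6e = 9f ⊕ 6e = f1
byte 3: (e8 ⊕ 6e) ⊕ 67 = 86 ⊕ 67 = e1
byte 4: (38 ⊕ dc) ⊕ 20 = e4 ⊕ 20 = c4
byte 5: (1d ⊕ 61) ⊕ 2d = 7c ⊕ 2d = 51
byte 6: (77 ⊕ 77) ⊕ 63 = 00 ⊕ 63 = 63

01010100 11011000 11110001 11100001 11000100 01010001 01100011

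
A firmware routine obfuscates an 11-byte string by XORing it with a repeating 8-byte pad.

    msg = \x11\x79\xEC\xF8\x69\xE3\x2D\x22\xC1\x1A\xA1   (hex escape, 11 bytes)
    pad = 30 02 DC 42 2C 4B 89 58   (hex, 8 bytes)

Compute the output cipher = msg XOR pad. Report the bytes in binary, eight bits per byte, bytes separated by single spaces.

The 8-byte key repeats, so the effective keystream is 30 02 dc 42 2c 4b 89 58 30 02 dc.
byte 0:  17 XOR  48 =  33
byte 1: 121 XOR   2 = 123
byte 2: 236 XOR 220 =  48
byte 3: 248 XOR  66 = 186
byte 4: 105 XOR  44 =  69
byte 5: 227 XOR  75 = 168
byte 6:  45 XOR 137 = 164
byte 7:  34 XOR  88 = 122
byte 8: 193 XOR  48 = 241
byte 9:  26 XOR   2 =  24
byte 10: 161 XOR 220 = 125

00100001 01111011 00110000 10111010 01000101 10101000 10100100 01111010 11110001 00011000 01111101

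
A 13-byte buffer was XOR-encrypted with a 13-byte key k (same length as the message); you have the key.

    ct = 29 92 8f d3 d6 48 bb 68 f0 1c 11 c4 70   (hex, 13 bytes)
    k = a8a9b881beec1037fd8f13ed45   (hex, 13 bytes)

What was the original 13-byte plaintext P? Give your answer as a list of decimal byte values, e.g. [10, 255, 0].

[129, 59, 55, 82, 104, 164, 171, 95, 13, 147, 2, 41, 53]

00101001 ^ 10101000 = 10000001
10010010 ^ 10101001 = 00111011
10001111 ^ 10111000 = 00110111
11010011 ^ 10000001 = 01010010
11010110 ^ 10111110 = 01101000
01001000 ^ 11101100 = 10100100
10111011 ^ 00010000 = 10101011
01101000 ^ 00110111 = 01011111
11110000 ^ 11111101 = 00001101
00011100 ^ 10001111 = 10010011
00010001 ^ 00010011 = 00000010
11000100 ^ 11101101 = 00101001
01110000 ^ 01000101 = 00110101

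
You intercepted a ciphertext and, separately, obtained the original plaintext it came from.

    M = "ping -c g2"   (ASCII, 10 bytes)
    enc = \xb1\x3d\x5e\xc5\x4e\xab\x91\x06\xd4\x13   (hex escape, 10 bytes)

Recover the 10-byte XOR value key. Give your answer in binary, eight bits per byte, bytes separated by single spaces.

11000001 01010100 00110000 10100010 01101110 10000110 11110010 00100110 10110011 00100001

Since enc = M ⊕ key, XORing both sides with M gives key = M ⊕ enc.
70 ^ b1 = c1
69 ^ 3d = 54
6e ^ 5e = 30
67 ^ c5 = a2
20 ^ 4e = 6e
2d ^ ab = 86
63 ^ 91 = f2
20 ^ 06 = 26
67 ^ d4 = b3
32 ^ 13 = 21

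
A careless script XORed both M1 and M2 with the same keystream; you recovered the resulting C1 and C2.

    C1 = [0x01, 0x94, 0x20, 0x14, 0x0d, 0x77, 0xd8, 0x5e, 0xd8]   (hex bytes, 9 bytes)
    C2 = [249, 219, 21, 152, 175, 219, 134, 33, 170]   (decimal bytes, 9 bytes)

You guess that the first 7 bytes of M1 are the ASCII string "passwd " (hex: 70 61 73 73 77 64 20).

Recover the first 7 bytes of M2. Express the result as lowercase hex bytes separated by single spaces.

88 2e 46 ff d5 c8 7e

First, C1 ⊕ C2 = (M1 ⊕ K) ⊕ (M2 ⊕ K) = M1 ⊕ M2, so the key drops out. Then M2 = (M1 ⊕ M2) ⊕ M1 over the first 7 bytes.
byte 0: (01 ^ f9) ^ 70 = f8 ^ 70 = 88
byte 1: (94 ^ db) ^ 61 = 4f ^ 61 = 2e
byte 2: (20 ^ 15) ^ 73 = 35 ^ 73 = 46
byte 3: (14 ^ 98) ^ 73 = 8c ^ 73 = ff
byte 4: (0d ^ af) ^ 77 = a2 ^ 77 = d5
byte 5: (77 ^ db) ^ 64 = ac ^ 64 = c8
byte 6: (d8 ^ 86) ^ 20 = 5e ^ 20 = 7e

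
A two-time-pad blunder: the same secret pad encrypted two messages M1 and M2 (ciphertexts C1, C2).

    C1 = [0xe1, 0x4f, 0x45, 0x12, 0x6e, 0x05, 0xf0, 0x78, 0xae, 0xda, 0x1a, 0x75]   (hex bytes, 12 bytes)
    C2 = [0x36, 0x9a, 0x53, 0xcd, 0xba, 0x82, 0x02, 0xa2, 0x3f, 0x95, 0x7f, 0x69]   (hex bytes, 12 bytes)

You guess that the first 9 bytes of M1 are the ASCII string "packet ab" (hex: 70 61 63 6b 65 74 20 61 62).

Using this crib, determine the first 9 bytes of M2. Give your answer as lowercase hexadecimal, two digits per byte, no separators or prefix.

a7b475b4b1f3d2bbf3

First, C1 ⊕ C2 = (M1 ⊕ K) ⊕ (M2 ⊕ K) = M1 ⊕ M2, so the key drops out. Then M2 = (M1 ⊕ M2) ⊕ M1 over the first 9 bytes.
byte 0: (e1 xor 36) xor 70 = d7 xor 70 = a7
byte 1: (4f xor 9a) xor 61 = d5 xor 61 = b4
byte 2: (45 xor 53) xor 63 = 16 xor 63 = 75
byte 3: (12 xor cd) xor 6b = df xor 6b = b4
byte 4: (6e xor ba) xor 65 = d4 xor 65 = b1
byte 5: (05 xor 82) xor 74 = 87 xor 74 = f3
byte 6: (f0 xor 02) xor 20 = f2 xor 20 = d2
byte 7: (78 xor a2) xor 61 = da xor 61 = bb
byte 8: (ae xor 3f) xor 62 = 91 xor 62 = f3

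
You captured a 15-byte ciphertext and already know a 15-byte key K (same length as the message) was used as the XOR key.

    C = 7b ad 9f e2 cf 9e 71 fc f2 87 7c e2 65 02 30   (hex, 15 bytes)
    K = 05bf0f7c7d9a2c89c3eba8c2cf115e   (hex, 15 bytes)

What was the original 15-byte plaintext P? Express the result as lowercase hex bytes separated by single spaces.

XOR is its own inverse, so applying the key byte-wise gives the result directly.
byte 0: 01111011 ⊕ 00000101 = 01111110
byte 1: 10101101 ⊕ 10111111 = 00010010
byte 2: 10011111 ⊕ 00001111 = 10010000
byte 3: 11100010 ⊕ 01111100 = 10011110
byte 4: 11001111 ⊕ 01111101 = 10110010
byte 5: 10011110 ⊕ 10011010 = 00000100
byte 6: 01110001 ⊕ 00101100 = 01011101
byte 7: 11111100 ⊕ 10001001 = 01110101
byte 8: 11110010 ⊕ 11000011 = 00110001
byte 9: 10000111 ⊕ 11101011 = 01101100
byte 10: 01111100 ⊕ 10101000 = 11010100
byte 11: 11100010 ⊕ 11000010 = 00100000
byte 12: 01100101 ⊕ 11001111 = 10101010
byte 13: 00000010 ⊕ 00010001 = 00010011
byte 14: 00110000 ⊕ 01011110 = 01101110

7e 12 90 9e b2 04 5d 75 31 6c d4 20 aa 13 6e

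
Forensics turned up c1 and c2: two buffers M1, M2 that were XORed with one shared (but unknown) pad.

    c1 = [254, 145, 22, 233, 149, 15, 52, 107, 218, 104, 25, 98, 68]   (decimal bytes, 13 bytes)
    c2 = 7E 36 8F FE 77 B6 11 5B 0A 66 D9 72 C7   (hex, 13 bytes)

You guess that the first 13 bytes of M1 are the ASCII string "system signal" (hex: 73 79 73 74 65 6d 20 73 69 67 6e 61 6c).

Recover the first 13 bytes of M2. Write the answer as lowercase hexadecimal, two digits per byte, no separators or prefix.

f3deea6387d40543b969ae71ef

First, c1 ⊕ c2 = (M1 ⊕ K) ⊕ (M2 ⊕ K) = M1 ⊕ M2, so the key drops out. Then M2 = (M1 ⊕ M2) ⊕ M1 over the first 13 bytes.
byte 0: (fe xor 7e) xor 73 = 80 xor 73 = f3
byte 1: (91 xor 36) xor 79 = a7 xor 79 = de
byte 2: (16 xor 8f) xor 73 = 99 xor 73 = ea
byte 3: (e9 xor fe) xor 74 = 17 xor 74 = 63
byte 4: (95 xor 77) xor 65 = e2 xor 65 = 87
byte 5: (0f xor b6) xor 6d = b9 xor 6d = d4
byte 6: (34 xor 11) xor 20 = 25 xor 20 = 05
byte 7: (6b xor 5b) xor 73 = 30 xor 73 = 43
byte 8: (da xor 0a) xor 69 = d0 xor 69 = b9
byte 9: (68 xor 66) xor 67 = 0e xor 67 = 69
byte 10: (19 xor d9) xor 6e = c0 xor 6e = ae
byte 11: (62 xor 72) xor 61 = 10 xor 61 = 71
byte 12: (44 xor c7) xor 6c = 83 xor 6c = ef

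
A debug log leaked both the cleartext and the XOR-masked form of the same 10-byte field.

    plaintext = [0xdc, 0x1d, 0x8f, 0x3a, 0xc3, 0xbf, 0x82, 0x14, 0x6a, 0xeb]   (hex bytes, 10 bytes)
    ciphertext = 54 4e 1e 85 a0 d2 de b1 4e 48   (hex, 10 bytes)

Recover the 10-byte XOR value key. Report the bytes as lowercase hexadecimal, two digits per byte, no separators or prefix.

Since ciphertext = plaintext ⊕ key, XORing both sides with plaintext gives key = plaintext ⊕ ciphertext.
dc ^ 54 = 88
1d ^ 4e = 53
8f ^ 1e = 91
3a ^ 85 = bf
c3 ^ a0 = 63
bf ^ d2 = 6d
82 ^ de = 5c
14 ^ b1 = a5
6a ^ 4e = 24
eb ^ 48 = a3

885391bf636d5ca524a3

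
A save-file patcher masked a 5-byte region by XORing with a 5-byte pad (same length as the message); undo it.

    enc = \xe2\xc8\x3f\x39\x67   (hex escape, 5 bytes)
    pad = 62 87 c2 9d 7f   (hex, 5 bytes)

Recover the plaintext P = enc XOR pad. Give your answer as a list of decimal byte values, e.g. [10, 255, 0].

byte 0: e2 XOR 62 = 80
byte 1: c8 XOR 87 = 4f
byte 2: 3f XOR c2 = fd
byte 3: 39 XOR 9d = a4
byte 4: 67 XOR 7f = 18

[128, 79, 253, 164, 24]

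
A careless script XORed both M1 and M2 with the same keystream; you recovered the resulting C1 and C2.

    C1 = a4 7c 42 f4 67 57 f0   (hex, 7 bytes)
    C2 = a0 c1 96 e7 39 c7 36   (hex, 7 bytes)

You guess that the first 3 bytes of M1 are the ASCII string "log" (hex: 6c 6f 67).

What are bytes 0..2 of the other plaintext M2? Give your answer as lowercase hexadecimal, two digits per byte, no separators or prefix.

68d2b3

First, C1 ⊕ C2 = (M1 ⊕ K) ⊕ (M2 ⊕ K) = M1 ⊕ M2, so the key drops out. Then M2 = (M1 ⊕ M2) ⊕ M1 over the first 3 bytes.
byte 0: (a4 ^ a0) ^ 6c = 04 ^ 6c = 68
byte 1: (7c ^ c1) ^ 6f = bd ^ 6f = d2
byte 2: (42 ^ 96) ^ 67 = d4 ^ 67 = b3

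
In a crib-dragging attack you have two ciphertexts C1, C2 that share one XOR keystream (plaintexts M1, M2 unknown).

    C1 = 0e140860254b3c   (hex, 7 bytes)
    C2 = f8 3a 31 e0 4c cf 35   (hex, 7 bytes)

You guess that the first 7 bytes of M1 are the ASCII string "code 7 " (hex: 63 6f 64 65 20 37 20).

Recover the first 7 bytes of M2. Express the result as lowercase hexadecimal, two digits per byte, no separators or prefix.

First, C1 ⊕ C2 = (M1 ⊕ K) ⊕ (M2 ⊕ K) = M1 ⊕ M2, so the key drops out. Then M2 = (M1 ⊕ M2) ⊕ M1 over the first 7 bytes.
byte 0: (0e ⊕ f8) ⊕ 63 = f6 ⊕ 63 = 95
byte 1: (14 ⊕ 3a) ⊕ 6f = 2e ⊕ 6f = 41
byte 2: (08 ⊕ 31) ⊕ 64 = 39 ⊕ 64 = 5d
byte 3: (60 ⊕ e0) ⊕ 65 = 80 ⊕ 65 = e5
byte 4: (25 ⊕ 4c) ⊕ 20 = 69 ⊕ 20 = 49
byte 5: (4b ⊕ cf) ⊕ 37 = 84 ⊕ 37 = b3
byte 6: (3c ⊕ 35) ⊕ 20 = 09 ⊕ 20 = 29

95415de549b329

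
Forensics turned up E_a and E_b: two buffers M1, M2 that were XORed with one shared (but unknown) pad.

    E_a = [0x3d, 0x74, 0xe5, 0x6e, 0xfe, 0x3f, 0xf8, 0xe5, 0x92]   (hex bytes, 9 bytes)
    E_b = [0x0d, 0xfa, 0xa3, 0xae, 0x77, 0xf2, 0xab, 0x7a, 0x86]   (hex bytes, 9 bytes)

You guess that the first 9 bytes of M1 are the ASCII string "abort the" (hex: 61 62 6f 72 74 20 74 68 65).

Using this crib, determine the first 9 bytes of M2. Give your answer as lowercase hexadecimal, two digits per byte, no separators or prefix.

51ec29b2fded27f771

First, E_a ⊕ E_b = (M1 ⊕ K) ⊕ (M2 ⊕ K) = M1 ⊕ M2, so the key drops out. Then M2 = (M1 ⊕ M2) ⊕ M1 over the first 9 bytes.
byte 0: (3d XOR 0d) XOR 61 = 30 XOR 61 = 51
byte 1: (74 XOR fa) XOR 62 = 8e XOR 62 = ec
byte 2: (e5 XOR a3) XOR 6f = 46 XOR 6f = 29
byte 3: (6e XOR ae) XOR 72 = c0 XOR 72 = b2
byte 4: (fe XOR 77) XOR 74 = 89 XOR 74 = fd
byte 5: (3f XOR f2) XOR 20 = cd XOR 20 = ed
byte 6: (f8 XOR ab) XOR 74 = 53 XOR 74 = 27
byte 7: (e5 XOR 7a) XOR 68 = 9f XOR 68 = f7
byte 8: (92 XOR 86) XOR 65 = 14 XOR 65 = 71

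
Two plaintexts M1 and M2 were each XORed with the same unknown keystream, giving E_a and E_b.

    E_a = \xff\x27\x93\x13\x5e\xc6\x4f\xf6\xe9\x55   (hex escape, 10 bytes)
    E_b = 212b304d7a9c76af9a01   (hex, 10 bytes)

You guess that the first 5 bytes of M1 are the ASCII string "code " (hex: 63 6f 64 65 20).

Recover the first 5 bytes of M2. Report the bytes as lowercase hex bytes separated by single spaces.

bd 63 c7 3b 04

First, E_a ⊕ E_b = (M1 ⊕ K) ⊕ (M2 ⊕ K) = M1 ⊕ M2, so the key drops out. Then M2 = (M1 ⊕ M2) ⊕ M1 over the first 5 bytes.
byte 0: (ff ⊕ 21) ⊕ 63 = de ⊕ 63 = bd
byte 1: (27 ⊕ 2b) ⊕ 6f = 0c ⊕ 6f = 63
byte 2: (93 ⊕ 30) ⊕ 64 = a3 ⊕ 64 = c7
byte 3: (13 ⊕ 4d) ⊕ 65 = 5e ⊕ 65 = 3b
byte 4: (5e ⊕ 7a) ⊕ 20 = 24 ⊕ 20 = 04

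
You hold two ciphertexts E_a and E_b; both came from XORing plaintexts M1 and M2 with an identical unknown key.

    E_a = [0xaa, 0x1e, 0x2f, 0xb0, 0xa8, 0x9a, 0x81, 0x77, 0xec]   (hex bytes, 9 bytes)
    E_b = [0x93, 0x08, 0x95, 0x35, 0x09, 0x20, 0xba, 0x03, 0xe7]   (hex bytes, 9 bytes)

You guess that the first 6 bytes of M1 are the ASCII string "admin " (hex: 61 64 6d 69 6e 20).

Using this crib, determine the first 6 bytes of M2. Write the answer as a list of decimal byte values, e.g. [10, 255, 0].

[88, 114, 215, 236, 207, 154]

First, E_a ⊕ E_b = (M1 ⊕ K) ⊕ (M2 ⊕ K) = M1 ⊕ M2, so the key drops out. Then M2 = (M1 ⊕ M2) ⊕ M1 over the first 6 bytes.
byte 0: (aa xor 93) xor 61 = 39 xor 61 = 58
byte 1: (1e xor 08) xor 64 = 16 xor 64 = 72
byte 2: (2f xor 95) xor 6d = ba xor 6d = d7
byte 3: (b0 xor 35) xor 69 = 85 xor 69 = ec
byte 4: (a8 xor 09) xor 6e = a1 xor 6e = cf
byte 5: (9a xor 20) xor 20 = ba xor 20 = 9a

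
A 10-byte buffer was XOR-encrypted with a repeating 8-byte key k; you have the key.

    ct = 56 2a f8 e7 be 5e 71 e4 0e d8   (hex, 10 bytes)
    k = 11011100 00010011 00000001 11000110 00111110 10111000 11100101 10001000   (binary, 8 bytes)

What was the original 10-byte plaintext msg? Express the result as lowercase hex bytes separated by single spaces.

8a 39 f9 21 80 e6 94 6c d2 cb

The 8-byte key repeats, so the effective keystream is dc 13 01 c6 3e b8 e5 88 dc 13.
byte 0: 01010110 xor 11011100 = 10001010
byte 1: 00101010 xor 00010011 = 00111001
byte 2: 11111000 xor 00000001 = 11111001
byte 3: 11100111 xor 11000110 = 00100001
byte 4: 10111110 xor 00111110 = 10000000
byte 5: 01011110 xor 10111000 = 11100110
byte 6: 01110001 xor 11100101 = 10010100
byte 7: 11100100 xor 10001000 = 01101100
byte 8: 00001110 xor 11011100 = 11010010
byte 9: 11011000 xor 00010011 = 11001011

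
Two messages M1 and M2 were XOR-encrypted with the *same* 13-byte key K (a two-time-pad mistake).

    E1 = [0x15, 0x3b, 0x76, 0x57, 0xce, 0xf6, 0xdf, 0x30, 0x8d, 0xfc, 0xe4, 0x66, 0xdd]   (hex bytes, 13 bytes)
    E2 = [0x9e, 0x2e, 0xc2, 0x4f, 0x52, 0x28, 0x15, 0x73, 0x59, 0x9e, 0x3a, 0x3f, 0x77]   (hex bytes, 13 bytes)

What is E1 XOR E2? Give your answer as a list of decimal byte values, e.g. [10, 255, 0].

[139, 21, 180, 24, 156, 222, 202, 67, 212, 98, 222, 89, 170]

E1 ⊕ E2 = (M1 ⊕ K) ⊕ (M2 ⊕ K) = M1 ⊕ M2 — the shared key cancels under XOR.
00010101 ^ 10011110 = 10001011
00111011 ^ 00101110 = 00010101
01110110 ^ 11000010 = 10110100
01010111 ^ 01001111 = 00011000
11001110 ^ 01010010 = 10011100
11110110 ^ 00101000 = 11011110
11011111 ^ 00010101 = 11001010
00110000 ^ 01110011 = 01000011
10001101 ^ 01011001 = 11010100
11111100 ^ 10011110 = 01100010
11100100 ^ 00111010 = 11011110
01100110 ^ 00111111 = 01011001
11011101 ^ 01110111 = 10101010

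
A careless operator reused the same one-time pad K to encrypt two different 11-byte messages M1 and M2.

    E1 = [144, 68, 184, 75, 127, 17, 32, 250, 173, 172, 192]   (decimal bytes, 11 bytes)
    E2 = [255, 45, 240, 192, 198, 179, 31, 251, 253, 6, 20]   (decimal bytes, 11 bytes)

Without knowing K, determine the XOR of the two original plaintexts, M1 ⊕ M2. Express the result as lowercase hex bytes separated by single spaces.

E1 ⊕ E2 = (M1 ⊕ K) ⊕ (M2 ⊕ K) = M1 ⊕ M2 — the shared key cancels under XOR.
144 xor 255 = 111
 68 xor  45 = 105
184 xor 240 =  72
 75 xor 192 = 139
127 xor 198 = 185
 17 xor 179 = 162
 32 xor  31 =  63
250 xor 251 =   1
173 xor 253 =  80
172 xor   6 = 170
192 xor  20 = 212

6f 69 48 8b b9 a2 3f 01 50 aa d4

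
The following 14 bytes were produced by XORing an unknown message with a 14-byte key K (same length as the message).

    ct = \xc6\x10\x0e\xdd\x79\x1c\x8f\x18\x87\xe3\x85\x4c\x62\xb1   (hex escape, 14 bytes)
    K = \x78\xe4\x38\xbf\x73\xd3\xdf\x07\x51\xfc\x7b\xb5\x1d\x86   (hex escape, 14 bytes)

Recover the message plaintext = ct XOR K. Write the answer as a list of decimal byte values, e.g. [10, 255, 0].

XOR is its own inverse, so applying the key byte-wise gives the result directly.
198 ^ 120 = 190
 16 ^ 228 = 244
 14 ^  56 =  54
221 ^ 191 =  98
121 ^ 115 =  10
 28 ^ 211 = 207
143 ^ 223 =  80
 24 ^   7 =  31
135 ^  81 = 214
227 ^ 252 =  31
133 ^ 123 = 254
 76 ^ 181 = 249
 98 ^  29 = 127
177 ^ 134 =  55

[190, 244, 54, 98, 10, 207, 80, 31, 214, 31, 254, 249, 127, 55]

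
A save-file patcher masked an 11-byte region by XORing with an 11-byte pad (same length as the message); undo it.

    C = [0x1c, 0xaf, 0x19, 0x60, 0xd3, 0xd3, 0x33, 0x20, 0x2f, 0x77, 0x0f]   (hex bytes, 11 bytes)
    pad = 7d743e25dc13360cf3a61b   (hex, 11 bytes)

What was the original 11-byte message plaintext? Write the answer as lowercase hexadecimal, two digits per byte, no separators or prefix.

XOR is its own inverse, so applying the key byte-wise gives the result directly.
1c ^ 7d = 61
af ^ 74 = db
19 ^ 3e = 27
60 ^ 25 = 45
d3 ^ dc = 0f
d3 ^ 13 = c0
33 ^ 36 = 05
20 ^ 0c = 2c
2f ^ f3 = dc
77 ^ a6 = d1
0f ^ 1b = 14

61db27450fc0052cdcd114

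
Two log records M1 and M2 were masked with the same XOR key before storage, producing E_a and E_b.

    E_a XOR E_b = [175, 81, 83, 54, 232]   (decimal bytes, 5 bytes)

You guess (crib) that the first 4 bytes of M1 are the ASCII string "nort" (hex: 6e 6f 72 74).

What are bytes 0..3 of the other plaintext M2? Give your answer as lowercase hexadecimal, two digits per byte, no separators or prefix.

Since E_a ⊕ E_b = M1 ⊕ M2, XORing with the guessed M1 bytes yields the corresponding M2 bytes: M2 = (E_a ⊕ E_b) ⊕ M1.
10101111 ^ 01101110 = 11000001
01010001 ^ 01101111 = 00111110
01010011 ^ 01110010 = 00100001
00110110 ^ 01110100 = 01000010

c13e2142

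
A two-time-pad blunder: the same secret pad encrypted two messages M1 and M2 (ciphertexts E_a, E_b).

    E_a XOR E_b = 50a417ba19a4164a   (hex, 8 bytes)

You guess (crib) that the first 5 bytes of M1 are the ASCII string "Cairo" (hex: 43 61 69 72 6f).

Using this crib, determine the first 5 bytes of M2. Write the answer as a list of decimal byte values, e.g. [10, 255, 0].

Since E_a ⊕ E_b = M1 ⊕ M2, XORing with the guessed M1 bytes yields the corresponding M2 bytes: M2 = (E_a ⊕ E_b) ⊕ M1.
byte 0: 50 ^ 43 = 13
byte 1: a4 ^ 61 = c5
byte 2: 17 ^ 69 = 7e
byte 3: ba ^ 72 = c8
byte 4: 19 ^ 6f = 76

[19, 197, 126, 200, 118]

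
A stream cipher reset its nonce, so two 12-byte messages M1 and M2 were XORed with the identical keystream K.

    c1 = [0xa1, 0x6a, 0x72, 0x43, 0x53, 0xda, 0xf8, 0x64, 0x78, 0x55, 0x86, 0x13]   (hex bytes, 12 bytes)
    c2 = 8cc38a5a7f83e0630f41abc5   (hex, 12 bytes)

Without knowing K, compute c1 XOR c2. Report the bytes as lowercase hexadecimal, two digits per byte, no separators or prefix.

2da9f8192c59180777142dd6

c1 ⊕ c2 = (M1 ⊕ K) ⊕ (M2 ⊕ K) = M1 ⊕ M2 — the shared key cancels under XOR.
byte 0: a1 xor 8c = 2d
byte 1: 6a xor c3 = a9
byte 2: 72 xor 8a = f8
byte 3: 43 xor 5a = 19
byte 4: 53 xor 7f = 2c
byte 5: da xor 83 = 59
byte 6: f8 xor e0 = 18
byte 7: 64 xor 63 = 07
byte 8: 78 xor 0f = 77
byte 9: 55 xor 41 = 14
byte 10: 86 xor ab = 2d
byte 11: 13 xor c5 = d6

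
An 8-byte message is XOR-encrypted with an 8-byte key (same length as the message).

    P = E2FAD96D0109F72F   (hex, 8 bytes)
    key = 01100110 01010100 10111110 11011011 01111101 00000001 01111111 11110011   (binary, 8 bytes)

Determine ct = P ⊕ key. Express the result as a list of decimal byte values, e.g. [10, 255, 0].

[132, 174, 103, 182, 124, 8, 136, 220]

e2 ^ 66 = 84
fa ^ 54 = ae
d9 ^ be = 67
6d ^ db = b6
01 ^ 7d = 7c
09 ^ 01 = 08
f7 ^ 7f = 88
2f ^ f3 = dc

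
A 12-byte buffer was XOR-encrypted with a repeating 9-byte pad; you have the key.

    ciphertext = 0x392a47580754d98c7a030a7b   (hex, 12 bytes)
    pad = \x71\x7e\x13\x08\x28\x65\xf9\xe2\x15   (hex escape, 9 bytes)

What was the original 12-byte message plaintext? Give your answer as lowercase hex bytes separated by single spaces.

48 54 54 50 2f 31 20 6e 6f 72 74 68

The 9-byte key repeats, so the effective keystream is 71 7e 13 08 28 65 f9 e2 15 71 7e 13.
byte 0: 39 XOR 71 = 48
byte 1: 2a XOR 7e = 54
byte 2: 47 XOR 13 = 54
byte 3: 58 XOR 08 = 50
byte 4: 07 XOR 28 = 2f
byte 5: 54 XOR 65 = 31
byte 6: d9 XOR f9 = 20
byte 7: 8c XOR e2 = 6e
byte 8: 7a XOR 15 = 6f
byte 9: 03 XOR 71 = 72
byte 10: 0a XOR 7e = 74
byte 11: 7b XOR 13 = 68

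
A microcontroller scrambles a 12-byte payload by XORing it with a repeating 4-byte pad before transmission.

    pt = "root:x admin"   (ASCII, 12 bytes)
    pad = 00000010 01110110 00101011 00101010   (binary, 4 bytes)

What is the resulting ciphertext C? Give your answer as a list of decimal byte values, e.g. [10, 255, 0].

[112, 25, 68, 94, 56, 14, 11, 75, 102, 27, 66, 68]

The 4-byte key repeats, so the effective keystream is 02 76 2b 2a 02 76 2b 2a 02 76 2b 2a.
byte 0: 72 xor 02 = 70
byte 1: 6f xor 76 = 19
byte 2: 6f xor 2b = 44
byte 3: 74 xor 2a = 5e
byte 4: 3a xor 02 = 38
byte 5: 78 xor 76 = 0e
byte 6: 20 xor 2b = 0b
byte 7: 61 xor 2a = 4b
byte 8: 64 xor 02 = 66
byte 9: 6d xor 76 = 1b
byte 10: 69 xor 2b = 42
byte 11: 6e xor 2a = 44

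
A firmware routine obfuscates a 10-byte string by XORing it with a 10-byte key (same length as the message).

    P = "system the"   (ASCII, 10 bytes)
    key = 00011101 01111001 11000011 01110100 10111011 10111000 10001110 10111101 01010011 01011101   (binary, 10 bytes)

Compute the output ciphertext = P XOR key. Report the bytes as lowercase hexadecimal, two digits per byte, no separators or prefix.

6e00b000ded5aec93b38

XOR is its own inverse, so applying the key byte-wise gives the result directly.
73 xor 1d = 6e
79 xor 79 = 00
73 xor c3 = b0
74 xor 74 = 00
65 xor bb = de
6d xor b8 = d5
20 xor 8e = ae
74 xor bd = c9
68 xor 53 = 3b
65 xor 5d = 38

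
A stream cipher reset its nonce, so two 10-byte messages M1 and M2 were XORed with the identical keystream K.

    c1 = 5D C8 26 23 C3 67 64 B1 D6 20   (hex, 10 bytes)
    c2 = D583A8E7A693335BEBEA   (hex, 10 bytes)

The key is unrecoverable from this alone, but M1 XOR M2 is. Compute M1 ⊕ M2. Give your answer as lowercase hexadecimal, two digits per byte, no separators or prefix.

c1 ⊕ c2 = (M1 ⊕ K) ⊕ (M2 ⊕ K) = M1 ⊕ M2 — the shared key cancels under XOR.
 93 ⊕ 213 = 136
200 ⊕ 131 =  75
 38 ⊕ 168 = 142
 35 ⊕ 231 = 196
195 ⊕ 166 = 101
103 ⊕ 147 = 244
100 ⊕  51 =  87
177 ⊕  91 = 234
214 ⊕ 235 =  61
 32 ⊕ 234 = 202

884b8ec465f457ea3dca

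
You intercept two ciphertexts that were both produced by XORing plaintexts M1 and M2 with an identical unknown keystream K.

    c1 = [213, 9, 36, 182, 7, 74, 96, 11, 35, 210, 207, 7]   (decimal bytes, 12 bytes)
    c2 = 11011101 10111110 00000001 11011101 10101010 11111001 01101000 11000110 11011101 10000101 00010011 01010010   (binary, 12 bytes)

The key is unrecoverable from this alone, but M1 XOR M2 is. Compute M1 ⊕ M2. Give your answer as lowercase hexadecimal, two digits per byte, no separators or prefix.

08b7256badb308cdfe57dc55

c1 ⊕ c2 = (M1 ⊕ K) ⊕ (M2 ⊕ K) = M1 ⊕ M2 — the shared key cancels under XOR.
d5 xor dd = 08
09 xor be = b7
24 xor 01 = 25
b6 xor dd = 6b
07 xor aa = ad
4a xor f9 = b3
60 xor 68 = 08
0b xor c6 = cd
23 xor dd = fe
d2 xor 85 = 57
cf xor 13 = dc
07 xor 52 = 55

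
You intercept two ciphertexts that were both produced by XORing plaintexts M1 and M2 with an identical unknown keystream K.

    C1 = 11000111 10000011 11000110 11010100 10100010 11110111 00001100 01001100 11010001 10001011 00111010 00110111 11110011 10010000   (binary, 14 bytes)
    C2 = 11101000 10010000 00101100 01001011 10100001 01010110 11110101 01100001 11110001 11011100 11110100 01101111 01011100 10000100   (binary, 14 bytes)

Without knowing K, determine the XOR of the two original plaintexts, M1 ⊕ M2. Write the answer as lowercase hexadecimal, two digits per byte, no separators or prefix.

2f13ea9f03a1f92d2057ce58af14

C1 ⊕ C2 = (M1 ⊕ K) ⊕ (M2 ⊕ K) = M1 ⊕ M2 — the shared key cancels under XOR.
c7 xor e8 = 2f
83 xor 90 = 13
c6 xor 2c = ea
d4 xor 4b = 9f
a2 xor a1 = 03
f7 xor 56 = a1
0c xor f5 = f9
4c xor 61 = 2d
d1 xor f1 = 20
8b xor dc = 57
3a xor f4 = ce
37 xor 6f = 58
f3 xor 5c = af
90 xor 84 = 14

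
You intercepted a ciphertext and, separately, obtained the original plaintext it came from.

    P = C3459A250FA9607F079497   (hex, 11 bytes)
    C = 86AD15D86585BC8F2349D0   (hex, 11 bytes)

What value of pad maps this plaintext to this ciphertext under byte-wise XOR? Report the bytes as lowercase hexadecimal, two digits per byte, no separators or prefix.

Since C = P ⊕ pad, XORing both sides with P gives pad = P ⊕ C.
c3 xor 86 = 45
45 xor ad = e8
9a xor 15 = 8f
25 xor d8 = fd
0f xor 65 = 6a
a9 xor 85 = 2c
60 xor bc = dc
7f xor 8f = f0
07 xor 23 = 24
94 xor 49 = dd
97 xor d0 = 47

45e88ffd6a2cdcf024dd47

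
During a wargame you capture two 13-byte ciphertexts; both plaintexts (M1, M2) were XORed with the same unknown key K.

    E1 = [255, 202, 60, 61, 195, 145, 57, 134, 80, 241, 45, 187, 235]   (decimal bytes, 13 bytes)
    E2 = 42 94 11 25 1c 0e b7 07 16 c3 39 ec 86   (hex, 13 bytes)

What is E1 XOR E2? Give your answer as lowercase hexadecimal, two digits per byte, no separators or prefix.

E1 ⊕ E2 = (M1 ⊕ K) ⊕ (M2 ⊕ K) = M1 ⊕ M2 — the shared key cancels under XOR.
11111111 xor 01000010 = 10111101
11001010 xor 10010100 = 01011110
00111100 xor 00010001 = 00101101
00111101 xor 00100101 = 00011000
11000011 xor 00011100 = 11011111
10010001 xor 00001110 = 10011111
00111001 xor 10110111 = 10001110
10000110 xor 00000111 = 10000001
01010000 xor 00010110 = 01000110
11110001 xor 11000011 = 00110010
00101101 xor 00111001 = 00010100
10111011 xor 11101100 = 01010111
11101011 xor 10000110 = 01101101

bd5e2d18df9f8e81463214576d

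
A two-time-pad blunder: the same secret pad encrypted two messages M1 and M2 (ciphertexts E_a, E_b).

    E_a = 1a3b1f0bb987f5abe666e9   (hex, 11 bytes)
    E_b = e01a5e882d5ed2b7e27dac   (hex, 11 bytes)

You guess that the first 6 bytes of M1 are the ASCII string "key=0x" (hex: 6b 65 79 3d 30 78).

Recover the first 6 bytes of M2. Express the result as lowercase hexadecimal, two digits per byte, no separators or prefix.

First, E_a ⊕ E_b = (M1 ⊕ K) ⊕ (M2 ⊕ K) = M1 ⊕ M2, so the key drops out. Then M2 = (M1 ⊕ M2) ⊕ M1 over the first 6 bytes.
byte 0: (1a XOR e0) XOR 6b = fa XOR 6b = 91
byte 1: (3b XOR 1a) XOR 65 = 21 XOR 65 = 44
byte 2: (1f XOR 5e) XOR 79 = 41 XOR 79 = 38
byte 3: (0b XOR 88) XOR 3d = 83 XOR 3d = be
byte 4: (b9 XOR 2d) XOR 30 = 94 XOR 30 = a4
byte 5: (87 XOR 5e) XOR 78 = d9 XOR 78 = a1

914438bea4a1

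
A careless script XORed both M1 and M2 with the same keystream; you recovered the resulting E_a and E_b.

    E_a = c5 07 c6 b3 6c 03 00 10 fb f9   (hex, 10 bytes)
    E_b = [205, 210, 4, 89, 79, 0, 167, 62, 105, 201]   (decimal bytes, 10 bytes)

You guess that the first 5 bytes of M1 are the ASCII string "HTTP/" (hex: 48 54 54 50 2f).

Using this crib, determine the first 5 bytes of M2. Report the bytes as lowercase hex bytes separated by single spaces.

First, E_a ⊕ E_b = (M1 ⊕ K) ⊕ (M2 ⊕ K) = M1 ⊕ M2, so the key drops out. Then M2 = (M1 ⊕ M2) ⊕ M1 over the first 5 bytes.
byte 0: (c5 xor cd) xor 48 = 08 xor 48 = 40
byte 1: (07 xor d2) xor 54 = d5 xor 54 = 81
byte 2: (c6 xor 04) xor 54 = c2 xor 54 = 96
byte 3: (b3 xor 59) xor 50 = ea xor 50 = ba
byte 4: (6c xor 4f) xor 2f = 23 xor 2f = 0c

40 81 96 ba 0c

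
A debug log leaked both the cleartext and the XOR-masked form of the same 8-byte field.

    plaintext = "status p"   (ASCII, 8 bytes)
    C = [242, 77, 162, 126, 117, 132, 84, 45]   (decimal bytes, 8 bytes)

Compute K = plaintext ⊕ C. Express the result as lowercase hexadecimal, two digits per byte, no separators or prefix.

8139c30a00f7745d

Since C = plaintext ⊕ K, XORing both sides with plaintext gives K = plaintext ⊕ C.
byte 0: 73 XOR f2 = 81
byte 1: 74 XOR 4d = 39
byte 2: 61 XOR a2 = c3
byte 3: 74 XOR 7e = 0a
byte 4: 75 XOR 75 = 00
byte 5: 73 XOR 84 = f7
byte 6: 20 XOR 54 = 74
byte 7: 70 XOR 2d = 5d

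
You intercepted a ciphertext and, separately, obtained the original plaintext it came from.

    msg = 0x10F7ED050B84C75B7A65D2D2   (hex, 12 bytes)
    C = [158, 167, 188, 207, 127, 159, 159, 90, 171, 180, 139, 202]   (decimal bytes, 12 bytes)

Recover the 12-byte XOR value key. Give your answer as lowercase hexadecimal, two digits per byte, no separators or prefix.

8e5051ca741b5801d1d15918

Since C = msg ⊕ key, XORing both sides with msg gives key = msg ⊕ C.
byte 0: 00010000 ^ 10011110 = 10001110
byte 1: 11110111 ^ 10100111 = 01010000
byte 2: 11101101 ^ 10111100 = 01010001
byte 3: 00000101 ^ 11001111 = 11001010
byte 4: 00001011 ^ 01111111 = 01110100
byte 5: 10000100 ^ 10011111 = 00011011
byte 6: 11000111 ^ 10011111 = 01011000
byte 7: 01011011 ^ 01011010 = 00000001
byte 8: 01111010 ^ 10101011 = 11010001
byte 9: 01100101 ^ 10110100 = 11010001
byte 10: 11010010 ^ 10001011 = 01011001
byte 11: 11010010 ^ 11001010 = 00011000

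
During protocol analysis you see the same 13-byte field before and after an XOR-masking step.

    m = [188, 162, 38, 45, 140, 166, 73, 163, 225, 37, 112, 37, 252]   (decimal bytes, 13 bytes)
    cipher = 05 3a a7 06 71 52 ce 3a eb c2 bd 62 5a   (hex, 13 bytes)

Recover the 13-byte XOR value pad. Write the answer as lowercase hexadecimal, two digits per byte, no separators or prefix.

b998812bfdf487990ae7cd47a6

Since cipher = m ⊕ pad, XORing both sides with m gives pad = m ⊕ cipher.
byte 0: bc XOR 05 = b9
byte 1: a2 XOR 3a = 98
byte 2: 26 XOR a7 = 81
byte 3: 2d XOR 06 = 2b
byte 4: 8c XOR 71 = fd
byte 5: a6 XOR 52 = f4
byte 6: 49 XOR ce = 87
byte 7: a3 XOR 3a = 99
byte 8: e1 XOR eb = 0a
byte 9: 25 XOR c2 = e7
byte 10: 70 XOR bd = cd
byte 11: 25 XOR 62 = 47
byte 12: fc XOR 5a = a6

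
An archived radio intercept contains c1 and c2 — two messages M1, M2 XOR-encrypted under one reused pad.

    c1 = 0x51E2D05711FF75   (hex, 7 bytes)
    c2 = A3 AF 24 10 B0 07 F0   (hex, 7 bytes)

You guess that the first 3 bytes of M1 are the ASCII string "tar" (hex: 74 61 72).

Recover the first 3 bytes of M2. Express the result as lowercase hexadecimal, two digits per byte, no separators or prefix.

First, c1 ⊕ c2 = (M1 ⊕ K) ⊕ (M2 ⊕ K) = M1 ⊕ M2, so the key drops out. Then M2 = (M1 ⊕ M2) ⊕ M1 over the first 3 bytes.
byte 0: (51 ^ a3) ^ 74 = f2 ^ 74 = 86
byte 1: (e2 ^ af) ^ 61 = 4d ^ 61 = 2c
byte 2: (d0 ^ 24) ^ 72 = f4 ^ 72 = 86

862c86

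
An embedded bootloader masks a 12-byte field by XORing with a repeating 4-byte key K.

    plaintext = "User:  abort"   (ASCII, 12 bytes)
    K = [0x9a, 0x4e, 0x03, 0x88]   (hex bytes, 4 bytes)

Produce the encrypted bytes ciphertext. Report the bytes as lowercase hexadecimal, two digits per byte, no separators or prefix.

cf3d66faa06e23e9f82171fc

The 4-byte key repeats, so the effective keystream is 9a 4e 03 88 9a 4e 03 88 9a 4e 03 88.
byte 0: 01010101 ^ 10011010 = 11001111
byte 1: 01110011 ^ 01001110 = 00111101
byte 2: 01100101 ^ 00000011 = 01100110
byte 3: 01110010 ^ 10001000 = 11111010
byte 4: 00111010 ^ 10011010 = 10100000
byte 5: 00100000 ^ 01001110 = 01101110
byte 6: 00100000 ^ 00000011 = 00100011
byte 7: 01100001 ^ 10001000 = 11101001
byte 8: 01100010 ^ 10011010 = 11111000
byte 9: 01101111 ^ 01001110 = 00100001
byte 10: 01110010 ^ 00000011 = 01110001
byte 11: 01110100 ^ 10001000 = 11111100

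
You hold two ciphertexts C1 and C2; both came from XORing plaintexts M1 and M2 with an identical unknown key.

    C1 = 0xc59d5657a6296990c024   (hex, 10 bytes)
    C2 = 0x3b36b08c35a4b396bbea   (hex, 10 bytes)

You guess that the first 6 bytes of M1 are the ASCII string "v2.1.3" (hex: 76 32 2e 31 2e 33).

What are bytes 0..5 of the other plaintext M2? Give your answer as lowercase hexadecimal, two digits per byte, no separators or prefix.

First, C1 ⊕ C2 = (M1 ⊕ K) ⊕ (M2 ⊕ K) = M1 ⊕ M2, so the key drops out. Then M2 = (M1 ⊕ M2) ⊕ M1 over the first 6 bytes.
byte 0: (c5 XOR 3b) XOR 76 = fe XOR 76 = 88
byte 1: (9d XOR 36) XOR 32 = ab XOR 32 = 99
byte 2: (56 XOR b0) XOR 2e = e6 XOR 2e = c8
byte 3: (57 XOR 8c) XOR 31 = db XOR 31 = ea
byte 4: (a6 XOR 35) XOR 2e = 93 XOR 2e = bd
byte 5: (29 XOR a4) XOR 33 = 8d XOR 33 = be

8899c8eabdbe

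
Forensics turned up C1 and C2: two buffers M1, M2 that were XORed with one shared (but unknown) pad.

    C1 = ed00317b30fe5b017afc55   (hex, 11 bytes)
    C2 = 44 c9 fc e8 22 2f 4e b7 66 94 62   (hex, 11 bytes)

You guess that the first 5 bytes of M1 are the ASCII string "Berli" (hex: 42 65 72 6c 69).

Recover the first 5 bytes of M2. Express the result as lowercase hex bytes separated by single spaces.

eb ac bf ff 7b

First, C1 ⊕ C2 = (M1 ⊕ K) ⊕ (M2 ⊕ K) = M1 ⊕ M2, so the key drops out. Then M2 = (M1 ⊕ M2) ⊕ M1 over the first 5 bytes.
byte 0: (ed ^ 44) ^ 42 = a9 ^ 42 = eb
byte 1: (00 ^ c9) ^ 65 = c9 ^ 65 = ac
byte 2: (31 ^ fc) ^ 72 = cd ^ 72 = bf
byte 3: (7b ^ e8) ^ 6c = 93 ^ 6c = ff
byte 4: (30 ^ 22) ^ 69 = 12 ^ 69 = 7b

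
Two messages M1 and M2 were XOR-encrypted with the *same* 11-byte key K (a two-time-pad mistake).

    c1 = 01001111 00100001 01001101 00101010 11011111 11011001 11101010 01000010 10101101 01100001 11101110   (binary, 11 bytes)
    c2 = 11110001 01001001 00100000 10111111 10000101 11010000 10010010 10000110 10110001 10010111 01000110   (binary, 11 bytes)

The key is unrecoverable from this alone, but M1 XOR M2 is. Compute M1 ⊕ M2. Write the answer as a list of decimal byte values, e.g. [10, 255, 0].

c1 ⊕ c2 = (M1 ⊕ K) ⊕ (M2 ⊕ K) = M1 ⊕ M2 — the shared key cancels under XOR.
byte 0: 01001111 XOR 11110001 = 10111110
byte 1: 00100001 XOR 01001001 = 01101000
byte 2: 01001101 XOR 00100000 = 01101101
byte 3: 00101010 XOR 10111111 = 10010101
byte 4: 11011111 XOR 10000101 = 01011010
byte 5: 11011001 XOR 11010000 = 00001001
byte 6: 11101010 XOR 10010010 = 01111000
byte 7: 01000010 XOR 10000110 = 11000100
byte 8: 10101101 XOR 10110001 = 00011100
byte 9: 01100001 XOR 10010111 = 11110110
byte 10: 11101110 XOR 01000110 = 10101000

[190, 104, 109, 149, 90, 9, 120, 196, 28, 246, 168]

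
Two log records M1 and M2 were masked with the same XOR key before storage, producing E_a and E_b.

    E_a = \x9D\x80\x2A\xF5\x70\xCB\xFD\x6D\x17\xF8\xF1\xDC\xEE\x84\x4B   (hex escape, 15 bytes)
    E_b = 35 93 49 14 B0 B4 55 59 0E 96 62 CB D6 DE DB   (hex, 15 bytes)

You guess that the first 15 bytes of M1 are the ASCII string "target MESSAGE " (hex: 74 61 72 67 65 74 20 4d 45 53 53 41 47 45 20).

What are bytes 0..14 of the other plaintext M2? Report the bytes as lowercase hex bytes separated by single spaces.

dc 72 11 86 a5 0b 88 79 5c 3d c0 56 7f 1f b0

First, E_a ⊕ E_b = (M1 ⊕ K) ⊕ (M2 ⊕ K) = M1 ⊕ M2, so the key drops out. Then M2 = (M1 ⊕ M2) ⊕ M1 over the first 15 bytes.
byte 0: (9d xor 35) xor 74 = a8 xor 74 = dc
byte 1: (80 xor 93) xor 61 = 13 xor 61 = 72
byte 2: (2a xor 49) xor 72 = 63 xor 72 = 11
byte 3: (f5 xor 14) xor 67 = e1 xor 67 = 86
byte 4: (70 xor b0) xor 65 = c0 xor 65 = a5
byte 5: (cb xor b4) xor 74 = 7f xor 74 = 0b
byte 6: (fd xor 55) xor 20 = a8 xor 20 = 88
byte 7: (6d xor 59) xor 4d = 34 xor 4d = 79
byte 8: (17 xor 0e) xor 45 = 19 xor 45 = 5c
byte 9: (f8 xor 96) xor 53 = 6e xor 53 = 3d
byte 10: (f1 xor 62) xor 53 = 93 xor 53 = c0
byte 11: (dc xor cb) xor 41 = 17 xor 41 = 56
byte 12: (ee xor d6) xor 47 = 38 xor 47 = 7f
byte 13: (84 xor de) xor 45 = 5a xor 45 = 1f
byte 14: (4b xor db) xor 20 = 90 xor 20 = b0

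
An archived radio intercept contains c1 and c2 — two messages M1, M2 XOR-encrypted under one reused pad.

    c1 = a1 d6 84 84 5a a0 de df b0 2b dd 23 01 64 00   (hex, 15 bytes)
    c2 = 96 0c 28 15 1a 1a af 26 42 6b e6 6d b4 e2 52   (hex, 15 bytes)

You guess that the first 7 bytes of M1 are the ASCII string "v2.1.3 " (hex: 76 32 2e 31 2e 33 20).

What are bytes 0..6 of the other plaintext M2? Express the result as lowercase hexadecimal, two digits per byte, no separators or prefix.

41e882a06e8951

First, c1 ⊕ c2 = (M1 ⊕ K) ⊕ (M2 ⊕ K) = M1 ⊕ M2, so the key drops out. Then M2 = (M1 ⊕ M2) ⊕ M1 over the first 7 bytes.
byte 0: (a1 ⊕ 96) ⊕ 76 = 37 ⊕ 76 = 41
byte 1: (d6 ⊕ 0c) ⊕ 32 = da ⊕ 32 = e8
byte 2: (84 ⊕ 28) ⊕ 2e = ac ⊕ 2e = 82
byte 3: (84 ⊕ 15) ⊕ 31 = 91 ⊕ 31 = a0
byte 4: (5a ⊕ 1a) ⊕ 2e = 40 ⊕ 2e = 6e
byte 5: (a0 ⊕ 1a) ⊕ 33 = ba ⊕ 33 = 89
byte 6: (de ⊕ af) ⊕ 20 = 71 ⊕ 20 = 51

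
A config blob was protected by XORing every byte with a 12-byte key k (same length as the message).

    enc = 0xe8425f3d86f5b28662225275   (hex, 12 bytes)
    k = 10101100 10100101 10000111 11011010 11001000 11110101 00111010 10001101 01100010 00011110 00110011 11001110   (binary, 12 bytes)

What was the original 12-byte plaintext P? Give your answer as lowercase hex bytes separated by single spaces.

e8 xor ac = 44
42 xor a5 = e7
5f xor 87 = d8
3d xor da = e7
86 xor c8 = 4e
f5 xor f5 = 00
b2 xor 3a = 88
86 xor 8d = 0b
62 xor 62 = 00
22 xor 1e = 3c
52 xor 33 = 61
75 xor ce = bb

44 e7 d8 e7 4e 00 88 0b 00 3c 61 bb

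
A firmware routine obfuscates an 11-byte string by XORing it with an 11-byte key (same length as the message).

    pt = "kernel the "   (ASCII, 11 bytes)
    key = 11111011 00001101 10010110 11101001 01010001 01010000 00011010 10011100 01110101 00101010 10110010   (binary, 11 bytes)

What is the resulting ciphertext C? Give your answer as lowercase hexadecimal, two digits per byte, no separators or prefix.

XOR is its own inverse, so applying the key byte-wise gives the result directly.
6b ^ fb = 90
65 ^ 0d = 68
72 ^ 96 = e4
6e ^ e9 = 87
65 ^ 51 = 34
6c ^ 50 = 3c
20 ^ 1a = 3a
74 ^ 9c = e8
68 ^ 75 = 1d
65 ^ 2a = 4f
20 ^ b2 = 92

9068e487343c3ae81d4f92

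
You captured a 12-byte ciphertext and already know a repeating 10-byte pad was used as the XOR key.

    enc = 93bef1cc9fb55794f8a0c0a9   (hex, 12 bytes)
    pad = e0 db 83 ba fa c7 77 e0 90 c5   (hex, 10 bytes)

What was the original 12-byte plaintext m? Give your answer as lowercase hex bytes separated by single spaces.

73 65 72 76 65 72 20 74 68 65 20 72

The 10-byte key repeats, so the effective keystream is e0 db 83 ba fa c7 77 e0 90 c5 e0 db.
byte 0: 147 ⊕ 224 = 115
byte 1: 190 ⊕ 219 = 101
byte 2: 241 ⊕ 131 = 114
byte 3: 204 ⊕ 186 = 118
byte 4: 159 ⊕ 250 = 101
byte 5: 181 ⊕ 199 = 114
byte 6:  87 ⊕ 119 =  32
byte 7: 148 ⊕ 224 = 116
byte 8: 248 ⊕ 144 = 104
byte 9: 160 ⊕ 197 = 101
byte 10: 192 ⊕ 224 =  32
byte 11: 169 ⊕ 219 = 114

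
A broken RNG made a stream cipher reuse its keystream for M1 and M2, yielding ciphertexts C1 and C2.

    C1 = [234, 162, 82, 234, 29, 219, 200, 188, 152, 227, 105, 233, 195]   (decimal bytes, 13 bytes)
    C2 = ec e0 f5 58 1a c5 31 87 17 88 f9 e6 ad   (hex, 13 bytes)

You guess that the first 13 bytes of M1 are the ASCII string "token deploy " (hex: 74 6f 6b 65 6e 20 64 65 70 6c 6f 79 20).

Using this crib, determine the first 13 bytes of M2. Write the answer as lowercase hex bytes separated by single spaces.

72 2d cc d7 69 3e 9d 5e ff 07 ff 76 4e

First, C1 ⊕ C2 = (M1 ⊕ K) ⊕ (M2 ⊕ K) = M1 ⊕ M2, so the key drops out. Then M2 = (M1 ⊕ M2) ⊕ M1 over the first 13 bytes.
byte 0: (ea xor ec) xor 74 = 06 xor 74 = 72
byte 1: (a2 xor e0) xor 6f = 42 xor 6f = 2d
byte 2: (52 xor f5) xor 6b = a7 xor 6b = cc
byte 3: (ea xor 58) xor 65 = b2 xor 65 = d7
byte 4: (1d xor 1a) xor 6e = 07 xor 6e = 69
byte 5: (db xor c5) xor 20 = 1e xor 20 = 3e
byte 6: (c8 xor 31) xor 64 = f9 xor 64 = 9d
byte 7: (bc xor 87) xor 65 = 3b xor 65 = 5e
byte 8: (98 xor 17) xor 70 = 8f xor 70 = ff
byte 9: (e3 xor 88) xor 6c = 6b xor 6c = 07
byte 10: (69 xor f9) xor 6f = 90 xor 6f = ff
byte 11: (e9 xor e6) xor 79 = 0f xor 79 = 76
byte 12: (c3 xor ad) xor 20 = 6e xor 20 = 4e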